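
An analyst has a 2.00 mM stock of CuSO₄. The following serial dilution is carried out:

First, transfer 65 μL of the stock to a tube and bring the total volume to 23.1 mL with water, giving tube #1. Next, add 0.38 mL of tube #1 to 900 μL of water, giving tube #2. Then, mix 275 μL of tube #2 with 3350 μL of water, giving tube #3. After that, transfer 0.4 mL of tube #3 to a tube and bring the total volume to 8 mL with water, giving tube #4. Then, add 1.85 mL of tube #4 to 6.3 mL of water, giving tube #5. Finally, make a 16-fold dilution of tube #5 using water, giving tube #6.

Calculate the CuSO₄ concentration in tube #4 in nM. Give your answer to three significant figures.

6.34 nM

Step 1: 65 μL brought to 23.1 mL → factor 23100/65 = 355.38
Step 2: 0.38 mL + 900 μL = 1.28 mL total → factor 1.28/0.38 = 3.3684
Step 3: 275 μL + 3350 μL = 3625 μL total → factor 3625/275 = 13.182
Step 4: 0.4 mL brought to 8 mL → factor 8/0.4 = 20
Dilution factor through tube #4 = 355.38 × 3.3684 × 13.182 × 20 = 3.156 × 10^5
[tube #4] = 2.00 mM / 3.156 × 10^5 = 6.337 × 10^-6 mM = 6.34 nM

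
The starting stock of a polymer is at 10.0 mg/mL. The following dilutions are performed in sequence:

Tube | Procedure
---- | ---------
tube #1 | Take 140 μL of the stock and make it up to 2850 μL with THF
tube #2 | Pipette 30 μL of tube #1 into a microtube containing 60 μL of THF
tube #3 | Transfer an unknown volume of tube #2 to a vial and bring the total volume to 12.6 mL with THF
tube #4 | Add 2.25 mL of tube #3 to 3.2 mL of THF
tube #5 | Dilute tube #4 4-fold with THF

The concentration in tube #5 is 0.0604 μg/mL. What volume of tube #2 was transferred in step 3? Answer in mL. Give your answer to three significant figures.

0.0450 mL

Step 1: 140 μL brought to 2850 μL → factor 2850/140 = 20.357
Step 2: 30 μL + 60 μL = 90 μL total → factor 90/30 = 3
Step 3: v brought to 12.6 mL → factor = 12.6 mL/v
Step 4: 2.25 mL + 3.2 mL = 5.45 mL total → factor 5.45/2.25 = 2.4222
Step 5: 4-fold → factor 4
Product of known-step factors = 591.71
Overall factor = 10.0 mg/mL / (0.0604 μg/mL) = 1.6556 × 10^5
Step-3 factor = 1.6556 × 10^5 / 591.71 = 279.8
v = 12.6 mL / 279.8 = 0.0450 mL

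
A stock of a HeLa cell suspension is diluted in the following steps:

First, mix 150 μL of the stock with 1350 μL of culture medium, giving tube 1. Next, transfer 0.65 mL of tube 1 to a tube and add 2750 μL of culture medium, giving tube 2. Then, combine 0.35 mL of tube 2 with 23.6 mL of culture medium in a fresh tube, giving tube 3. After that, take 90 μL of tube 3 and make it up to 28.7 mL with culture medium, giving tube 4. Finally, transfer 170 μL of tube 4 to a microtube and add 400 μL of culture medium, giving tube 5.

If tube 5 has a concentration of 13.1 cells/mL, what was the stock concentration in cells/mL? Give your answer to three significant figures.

5.01 × 10^7 cells/mL

Step 1: 150 μL + 1350 μL = 1500 μL total → factor 1500/150 = 10
Step 2: 0.65 mL + 2750 μL = 3.4 mL total → factor 3.4/0.65 = 5.2308
Step 3: 0.35 mL + 23.6 mL = 23.95 mL total → factor 23.95/0.35 = 68.429
Step 4: 90 μL brought to 28.7 mL → factor 28700/90 = 318.89
Step 5: 170 μL + 400 μL = 570 μL total → factor 570/170 = 3.3529
Overall dilution factor = 10 × 5.2308 × 68.429 × 318.89 × 3.3529 = 3.8271 × 10^6
Stock = 13.1 cells/mL × 3.8271 × 10^6 = 5.01 × 10^7 cells/mL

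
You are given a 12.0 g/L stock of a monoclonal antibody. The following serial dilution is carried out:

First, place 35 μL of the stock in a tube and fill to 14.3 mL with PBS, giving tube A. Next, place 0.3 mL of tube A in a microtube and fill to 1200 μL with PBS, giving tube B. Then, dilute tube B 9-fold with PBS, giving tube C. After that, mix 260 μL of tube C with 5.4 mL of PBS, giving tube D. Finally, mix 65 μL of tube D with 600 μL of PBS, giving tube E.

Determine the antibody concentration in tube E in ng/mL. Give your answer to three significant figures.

3.66 ng/mL

Step 1: 35 μL brought to 14.3 mL → factor 14300/35 = 408.57
Step 2: 0.3 mL brought to 1200 μL → factor 1.2/0.3 = 4
Step 3: 9-fold → factor 9
Step 4: 260 μL + 5.4 mL = 5660 μL total → factor 5660/260 = 21.769
Step 5: 65 μL + 600 μL = 665 μL total → factor 665/65 = 10.231
Overall dilution factor = 408.57 × 4 × 9 × 21.769 × 10.231 = 3.2758 × 10^6
Final = 12.0 g/L / 3.2758 × 10^6 = 3.663 × 10^-6 g/L = 3.66 ng/mL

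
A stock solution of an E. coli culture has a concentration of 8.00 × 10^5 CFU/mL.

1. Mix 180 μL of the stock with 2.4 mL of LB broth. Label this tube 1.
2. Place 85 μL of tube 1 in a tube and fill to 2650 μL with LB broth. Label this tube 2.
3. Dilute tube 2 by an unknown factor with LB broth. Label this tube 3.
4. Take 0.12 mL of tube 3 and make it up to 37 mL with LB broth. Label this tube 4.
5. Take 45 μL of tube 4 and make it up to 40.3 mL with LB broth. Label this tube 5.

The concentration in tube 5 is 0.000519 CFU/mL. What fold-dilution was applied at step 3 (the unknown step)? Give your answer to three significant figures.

12.5-fold

Step 1: 180 μL + 2.4 mL = 2580 μL total → factor 2580/180 = 14.333
Step 2: 85 μL brought to 2650 μL → factor 2650/85 = 31.176
Step 3: unknown factor x
Step 4: 0.12 mL brought to 37 mL → factor 37/0.12 = 308.33
Step 5: 45 μL brought to 40.3 mL → factor 40300/45 = 895.56
Product of known-step factors = 1.2339 × 10^8
Overall factor = 8.00 × 10^5 CFU/mL / (0.000519 CFU/mL) = 1.5414 × 10^9
x = 1.5414 × 10^9 / 1.2339 × 10^8 = 12.5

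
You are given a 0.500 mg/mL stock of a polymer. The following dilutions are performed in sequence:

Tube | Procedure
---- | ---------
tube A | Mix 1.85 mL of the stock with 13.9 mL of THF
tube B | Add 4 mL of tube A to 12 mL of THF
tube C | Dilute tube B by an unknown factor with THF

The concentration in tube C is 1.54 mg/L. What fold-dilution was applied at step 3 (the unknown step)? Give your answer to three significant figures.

9.53-fold

Step 1: 1.85 mL + 13.9 mL = 15.75 mL total → factor 15.75/1.85 = 8.5135
Step 2: 4 mL + 12 mL = 16 mL total → factor 16/4 = 4
Step 3: unknown factor x
Product of known-step factors = 34.054
Overall factor = 0.500 mg/mL / (1.54 mg/L) = 324.68
x = 324.68 / 34.054 = 9.53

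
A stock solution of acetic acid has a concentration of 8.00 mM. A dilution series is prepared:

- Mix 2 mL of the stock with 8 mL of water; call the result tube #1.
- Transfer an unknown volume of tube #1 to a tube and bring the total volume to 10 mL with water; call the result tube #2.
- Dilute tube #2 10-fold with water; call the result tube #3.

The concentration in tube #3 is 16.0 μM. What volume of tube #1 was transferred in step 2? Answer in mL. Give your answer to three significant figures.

1.00 mL

Step 1: 2 mL + 8 mL = 10 mL total → factor 10/2 = 5
Step 2: v brought to 10 mL → factor = 10 mL/v
Step 3: 10-fold → factor 10
Product of known-step factors = 50
Overall factor = 8.00 mM / (16.0 μM) = 500
Step-2 factor = 500 / 50 = 10
v = 10 mL / 10 = 1.00 mL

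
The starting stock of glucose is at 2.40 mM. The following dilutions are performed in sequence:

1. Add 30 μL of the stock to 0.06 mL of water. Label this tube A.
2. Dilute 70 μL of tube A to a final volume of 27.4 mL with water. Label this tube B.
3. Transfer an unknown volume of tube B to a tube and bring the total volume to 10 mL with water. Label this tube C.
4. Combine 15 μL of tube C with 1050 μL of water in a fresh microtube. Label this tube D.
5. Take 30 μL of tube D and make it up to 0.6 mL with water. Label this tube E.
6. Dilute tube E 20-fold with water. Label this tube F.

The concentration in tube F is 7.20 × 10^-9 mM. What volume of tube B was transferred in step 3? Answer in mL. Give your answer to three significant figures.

Step 1: 30 μL + 0.06 mL = 90 μL total → factor 90/30 = 3
Step 2: 70 μL brought to 27.4 mL → factor 27400/70 = 391.43
Step 3: v brought to 10 mL → factor = 10 mL/v
Step 4: 15 μL + 1050 μL = 1065 μL total → factor 1065/15 = 71
Step 5: 30 μL brought to 0.6 mL → factor 600/30 = 20
Step 6: 20-fold → factor 20
Product of known-step factors = 3.335 × 10^7
Overall factor = 2.40 mM / (7.20 × 10^-9 mM) = 3.3333 × 10^8
Step-3 factor = 3.3333 × 10^8 / 3.335 × 10^7 = 9.9951
v = 10 mL / 9.9951 = 1.00 mL

1.00 mL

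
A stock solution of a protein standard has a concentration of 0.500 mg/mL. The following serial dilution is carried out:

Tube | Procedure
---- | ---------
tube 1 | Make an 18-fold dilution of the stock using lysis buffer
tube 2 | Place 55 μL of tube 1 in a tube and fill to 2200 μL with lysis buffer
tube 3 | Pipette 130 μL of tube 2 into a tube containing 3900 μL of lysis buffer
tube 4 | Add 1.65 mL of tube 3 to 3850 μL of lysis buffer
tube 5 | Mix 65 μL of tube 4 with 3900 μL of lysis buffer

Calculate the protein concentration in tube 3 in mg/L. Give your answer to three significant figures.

Step 1: 18-fold → factor 18
Step 2: 55 μL brought to 2200 μL → factor 2200/55 = 40
Step 3: 130 μL + 3900 μL = 4030 μL total → factor 4030/130 = 31
Dilution factor through tube 3 = 18 × 40 × 31 = 22320
[tube 3] = 0.500 mg/mL / 22320 = 2.240 × 10^-5 mg/mL = 0.0224 mg/L

0.0224 mg/L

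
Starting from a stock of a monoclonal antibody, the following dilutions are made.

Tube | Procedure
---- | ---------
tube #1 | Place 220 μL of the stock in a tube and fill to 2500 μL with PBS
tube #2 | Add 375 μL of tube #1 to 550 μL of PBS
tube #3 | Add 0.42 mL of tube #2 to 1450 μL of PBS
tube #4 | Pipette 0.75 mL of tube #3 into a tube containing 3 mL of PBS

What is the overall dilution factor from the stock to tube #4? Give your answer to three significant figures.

624

Step 1: 220 μL brought to 2500 μL → factor 2500/220 = 11.364
Step 2: 375 μL + 550 μL = 925 μL total → factor 925/375 = 2.4667
Step 3: 0.42 mL + 1450 μL = 1.87 mL total → factor 1.87/0.42 = 4.4524
Step 4: 0.75 mL + 3 mL = 3.75 mL total → factor 3.75/0.75 = 5
Overall dilution factor = 11.364 × 2.4667 × 4.4524 × 5 = 624.01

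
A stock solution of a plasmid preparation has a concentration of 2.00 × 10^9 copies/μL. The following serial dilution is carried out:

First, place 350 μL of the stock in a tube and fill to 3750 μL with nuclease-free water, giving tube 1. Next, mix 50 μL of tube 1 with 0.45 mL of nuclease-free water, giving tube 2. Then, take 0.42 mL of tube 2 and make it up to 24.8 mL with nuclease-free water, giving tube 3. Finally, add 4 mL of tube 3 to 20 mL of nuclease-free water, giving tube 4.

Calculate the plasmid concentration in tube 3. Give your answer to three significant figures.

Step 1: 350 μL brought to 3750 μL → factor 3750/350 = 10.714
Step 2: 50 μL + 0.45 mL = 500 μL total → factor 500/50 = 10
Step 3: 0.42 mL brought to 24.8 mL → factor 24.8/0.42 = 59.048
Dilution factor through tube 3 = 10.714 × 10 × 59.048 = 6326.5
[tube 3] = 2.00 × 10^9 copies/μL / 6326.5 = 3.16 × 10^5 copies/μL

3.16 × 10^5 copies/μL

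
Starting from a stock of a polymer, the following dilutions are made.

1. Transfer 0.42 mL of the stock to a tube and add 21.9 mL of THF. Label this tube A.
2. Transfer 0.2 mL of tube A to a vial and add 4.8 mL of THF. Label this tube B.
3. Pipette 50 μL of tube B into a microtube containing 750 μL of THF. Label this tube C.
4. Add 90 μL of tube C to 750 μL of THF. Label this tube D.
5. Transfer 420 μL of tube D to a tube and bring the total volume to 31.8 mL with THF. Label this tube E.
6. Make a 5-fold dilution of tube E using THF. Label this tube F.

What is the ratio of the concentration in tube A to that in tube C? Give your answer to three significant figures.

Step 1: 0.42 mL + 21.9 mL = 22.32 mL total → factor 22.32/0.42 = 53.143
Step 2: 0.2 mL + 4.8 mL = 5 mL total → factor 5/0.2 = 25
Step 3: 50 μL + 750 μL = 800 μL total → factor 800/50 = 16
Dilution factor to tube A = 53.143; to tube C = 21257
[tube A]/[tube C] = (factor to tube C)/(factor to tube A) = 21257/53.143 = 400

400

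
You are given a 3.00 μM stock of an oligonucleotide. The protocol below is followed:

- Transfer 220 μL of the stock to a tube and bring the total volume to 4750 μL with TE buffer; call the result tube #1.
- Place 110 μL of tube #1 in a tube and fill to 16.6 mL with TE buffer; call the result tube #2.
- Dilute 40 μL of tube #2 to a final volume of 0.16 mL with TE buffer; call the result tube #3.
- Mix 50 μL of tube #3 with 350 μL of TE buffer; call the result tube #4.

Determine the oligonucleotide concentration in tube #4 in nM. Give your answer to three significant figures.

Step 1: 220 μL brought to 4750 μL → factor 4750/220 = 21.591
Step 2: 110 μL brought to 16.6 mL → factor 16600/110 = 150.91
Step 3: 40 μL brought to 0.16 mL → factor 160/40 = 4
Step 4: 50 μL + 350 μL = 400 μL total → factor 400/50 = 8
Overall dilution factor = 21.591 × 150.91 × 4 × 8 = 1.0426 × 10^5
Final = 3.00 μM / 1.0426 × 10^5 = 2.877 × 10^-5 μM = 0.0288 nM

0.0288 nM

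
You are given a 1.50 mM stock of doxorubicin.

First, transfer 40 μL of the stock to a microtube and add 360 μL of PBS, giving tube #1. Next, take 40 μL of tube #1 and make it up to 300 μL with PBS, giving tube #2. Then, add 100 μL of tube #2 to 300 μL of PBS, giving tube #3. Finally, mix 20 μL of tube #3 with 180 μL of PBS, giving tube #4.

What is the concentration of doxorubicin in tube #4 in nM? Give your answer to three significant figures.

500 nM

Step 1: 40 μL + 360 μL = 400 μL total → factor 400/40 = 10
Step 2: 40 μL brought to 300 μL → factor 300/40 = 7.5
Step 3: 100 μL + 300 μL = 400 μL total → factor 400/100 = 4
Step 4: 20 μL + 180 μL = 200 μL total → factor 200/20 = 10
Overall dilution factor = 10 × 7.5 × 4 × 10 = 3000
Final = 1.50 mM / 3000 = 0.0005000 mM = 500 nM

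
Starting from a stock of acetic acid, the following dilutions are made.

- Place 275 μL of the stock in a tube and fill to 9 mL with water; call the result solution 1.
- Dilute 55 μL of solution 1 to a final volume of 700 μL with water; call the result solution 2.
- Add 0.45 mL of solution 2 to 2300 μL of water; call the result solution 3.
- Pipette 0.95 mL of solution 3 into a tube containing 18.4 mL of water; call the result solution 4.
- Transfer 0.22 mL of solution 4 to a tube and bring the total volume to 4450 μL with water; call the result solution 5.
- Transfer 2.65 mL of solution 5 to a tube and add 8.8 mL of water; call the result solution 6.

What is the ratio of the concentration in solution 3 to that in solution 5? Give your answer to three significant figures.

412

Step 1: 275 μL brought to 9 mL → factor 9000/275 = 32.727
Step 2: 55 μL brought to 700 μL → factor 700/55 = 12.727
Step 3: 0.45 mL + 2300 μL = 2.75 mL total → factor 2.75/0.45 = 6.1111
Step 4: 0.95 mL + 18.4 mL = 19.35 mL total → factor 19.35/0.95 = 20.368
Step 5: 0.22 mL brought to 4450 μL → factor 4.45/0.22 = 20.227
Dilution factor to solution 3 = 2545.5; to solution 5 = 1.0487 × 10^6
[solution 3]/[solution 5] = (factor to solution 5)/(factor to solution 3) = 1.0487 × 10^6/2545.5 = 412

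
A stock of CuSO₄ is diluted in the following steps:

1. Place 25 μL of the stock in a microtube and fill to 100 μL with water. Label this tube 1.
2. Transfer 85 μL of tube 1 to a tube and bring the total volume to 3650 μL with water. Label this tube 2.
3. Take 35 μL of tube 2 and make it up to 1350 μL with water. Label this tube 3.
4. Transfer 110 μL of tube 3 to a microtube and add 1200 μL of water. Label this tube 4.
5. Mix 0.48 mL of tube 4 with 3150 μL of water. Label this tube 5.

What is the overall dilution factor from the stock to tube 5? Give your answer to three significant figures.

5.97 × 10^5

Step 1: 25 μL brought to 100 μL → factor 100/25 = 4
Step 2: 85 μL brought to 3650 μL → factor 3650/85 = 42.941
Step 3: 35 μL brought to 1350 μL → factor 1350/35 = 38.571
Step 4: 110 μL + 1200 μL = 1310 μL total → factor 1310/110 = 11.909
Step 5: 0.48 mL + 3150 μL = 3.63 mL total → factor 3.63/0.48 = 7.5625
Overall dilution factor = 4 × 42.941 × 38.571 × 11.909 × 7.5625 = 5.9668 × 10^5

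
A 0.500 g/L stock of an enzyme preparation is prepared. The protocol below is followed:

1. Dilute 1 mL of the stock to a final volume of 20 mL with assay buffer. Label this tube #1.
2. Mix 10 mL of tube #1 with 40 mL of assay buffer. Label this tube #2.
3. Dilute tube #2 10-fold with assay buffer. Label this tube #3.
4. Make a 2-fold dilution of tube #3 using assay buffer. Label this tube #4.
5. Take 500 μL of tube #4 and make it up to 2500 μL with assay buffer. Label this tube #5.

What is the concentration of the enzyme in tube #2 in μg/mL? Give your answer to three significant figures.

5.00 μg/mL

Step 1: 1 mL brought to 20 mL → factor 20/1 = 20
Step 2: 10 mL + 40 mL = 50 mL total → factor 50/10 = 5
Dilution factor through tube #2 = 20 × 5 = 100
[tube #2] = 0.500 g/L / 100 = 0.005000 g/L = 5.00 μg/mL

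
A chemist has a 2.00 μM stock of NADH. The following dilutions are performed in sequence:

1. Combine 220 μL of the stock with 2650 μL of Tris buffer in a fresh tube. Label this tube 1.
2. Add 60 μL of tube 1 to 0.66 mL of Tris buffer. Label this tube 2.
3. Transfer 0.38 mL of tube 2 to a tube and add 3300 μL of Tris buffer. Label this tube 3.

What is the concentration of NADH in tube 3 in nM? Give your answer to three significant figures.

Step 1: 220 μL + 2650 μL = 2870 μL total → factor 2870/220 = 13.045
Step 2: 60 μL + 0.66 mL = 720 μL total → factor 720/60 = 12
Step 3: 0.38 mL + 3300 μL = 3.68 mL total → factor 3.68/0.38 = 9.6842
Overall dilution factor = 13.045 × 12 × 9.6842 = 1516
Final = 2.00 μM / 1516 = 0.001319 μM = 1.32 nM

1.32 nM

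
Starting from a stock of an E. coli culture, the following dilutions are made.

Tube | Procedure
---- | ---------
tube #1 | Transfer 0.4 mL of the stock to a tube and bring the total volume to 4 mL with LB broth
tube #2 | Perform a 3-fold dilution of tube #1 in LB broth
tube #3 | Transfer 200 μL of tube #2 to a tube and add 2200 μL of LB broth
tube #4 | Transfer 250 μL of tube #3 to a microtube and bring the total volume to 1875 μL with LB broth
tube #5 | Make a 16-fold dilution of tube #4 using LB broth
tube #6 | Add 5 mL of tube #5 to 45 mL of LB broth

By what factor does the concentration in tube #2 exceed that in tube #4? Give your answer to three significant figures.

90.0

Step 1: 0.4 mL brought to 4 mL → factor 4/0.4 = 10
Step 2: 3-fold → factor 3
Step 3: 200 μL + 2200 μL = 2400 μL total → factor 2400/200 = 12
Step 4: 250 μL brought to 1875 μL → factor 1875/250 = 7.5
Dilution factor to tube #2 = 30; to tube #4 = 2700
[tube #2]/[tube #4] = (factor to tube #4)/(factor to tube #2) = 2700/30 = 90.0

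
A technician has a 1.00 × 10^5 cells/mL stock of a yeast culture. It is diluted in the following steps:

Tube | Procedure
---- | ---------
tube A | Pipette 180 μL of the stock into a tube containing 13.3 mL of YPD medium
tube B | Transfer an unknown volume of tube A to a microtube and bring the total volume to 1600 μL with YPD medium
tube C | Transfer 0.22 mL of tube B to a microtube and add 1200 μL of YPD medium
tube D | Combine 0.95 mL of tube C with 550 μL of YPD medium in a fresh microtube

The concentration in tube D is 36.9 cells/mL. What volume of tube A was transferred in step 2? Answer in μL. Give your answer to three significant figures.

451 μL

Step 1: 180 μL + 13.3 mL = 13480 μL total → factor 13480/180 = 74.889
Step 2: v brought to 1600 μL → factor = 1600 μL/v
Step 3: 0.22 mL + 1200 μL = 1.42 mL total → factor 1.42/0.22 = 6.4545
Step 4: 0.95 mL + 550 μL = 1.5 mL total → factor 1.5/0.95 = 1.5789
Product of known-step factors = 763.22
Overall factor = 1.00 × 10^5 cells/mL / (36.9 cells/mL) = 2710
Step-2 factor = 2710 / 763.22 = 3.5508
v = 1600 μL / 3.5508 = 451 μL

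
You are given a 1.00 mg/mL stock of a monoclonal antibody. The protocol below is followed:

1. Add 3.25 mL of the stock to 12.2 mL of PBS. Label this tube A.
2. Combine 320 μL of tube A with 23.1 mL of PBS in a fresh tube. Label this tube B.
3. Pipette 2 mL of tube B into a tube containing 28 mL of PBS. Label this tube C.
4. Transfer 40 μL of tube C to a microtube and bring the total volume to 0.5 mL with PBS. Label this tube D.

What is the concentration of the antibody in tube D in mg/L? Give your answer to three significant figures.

Step 1: 3.25 mL + 12.2 mL = 15.45 mL total → factor 15.45/3.25 = 4.7538
Step 2: 320 μL + 23.1 mL = 23420 μL total → factor 23420/320 = 73.188
Step 3: 2 mL + 28 mL = 30 mL total → factor 30/2 = 15
Step 4: 40 μL brought to 0.5 mL → factor 500/40 = 12.5
Overall dilution factor = 4.7538 × 73.188 × 15 × 12.5 = 65235
Final = 1.00 mg/mL / 65235 = 1.533 × 10^-5 mg/mL = 0.0153 mg/L

0.0153 mg/L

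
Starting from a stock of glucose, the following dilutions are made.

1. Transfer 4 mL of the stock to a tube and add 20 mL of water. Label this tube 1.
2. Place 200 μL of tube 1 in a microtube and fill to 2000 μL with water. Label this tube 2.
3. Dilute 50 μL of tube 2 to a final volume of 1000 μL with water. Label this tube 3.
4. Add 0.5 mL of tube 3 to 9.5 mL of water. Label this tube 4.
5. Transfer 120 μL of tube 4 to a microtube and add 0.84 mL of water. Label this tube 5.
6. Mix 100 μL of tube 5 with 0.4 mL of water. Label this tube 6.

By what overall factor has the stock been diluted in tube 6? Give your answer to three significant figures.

Step 1: 4 mL + 20 mL = 24 mL total → factor 24/4 = 6
Step 2: 200 μL brought to 2000 μL → factor 2000/200 = 10
Step 3: 50 μL brought to 1000 μL → factor 1000/50 = 20
Step 4: 0.5 mL + 9.5 mL = 10 mL total → factor 10/0.5 = 20
Step 5: 120 μL + 0.84 mL = 960 μL total → factor 960/120 = 8
Step 6: 100 μL + 0.4 mL = 500 μL total → factor 500/100 = 5
Overall dilution factor = 6 × 10 × 20 × 20 × 8 × 5 = 9.6 × 10^5

9.60 × 10^5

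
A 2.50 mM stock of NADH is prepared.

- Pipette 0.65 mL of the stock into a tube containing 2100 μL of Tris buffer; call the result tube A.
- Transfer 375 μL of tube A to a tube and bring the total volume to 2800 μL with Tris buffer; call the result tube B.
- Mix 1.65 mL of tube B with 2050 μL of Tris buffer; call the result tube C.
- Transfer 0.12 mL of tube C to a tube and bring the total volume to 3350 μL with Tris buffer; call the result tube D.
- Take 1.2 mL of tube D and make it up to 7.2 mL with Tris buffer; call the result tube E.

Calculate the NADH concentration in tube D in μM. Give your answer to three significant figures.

Step 1: 0.65 mL + 2100 μL = 2.75 mL total → factor 2.75/0.65 = 4.2308
Step 2: 375 μL brought to 2800 μL → factor 2800/375 = 7.4667
Step 3: 1.65 mL + 2050 μL = 3.7 mL total → factor 3.7/1.65 = 2.2424
Step 4: 0.12 mL brought to 3350 μL → factor 3.35/0.12 = 27.917
Dilution factor through tube D = 4.2308 × 7.4667 × 2.2424 × 27.917 = 1977.5
[tube D] = 2.50 mM / 1977.5 = 0.001264 mM = 1.26 μM

1.26 μM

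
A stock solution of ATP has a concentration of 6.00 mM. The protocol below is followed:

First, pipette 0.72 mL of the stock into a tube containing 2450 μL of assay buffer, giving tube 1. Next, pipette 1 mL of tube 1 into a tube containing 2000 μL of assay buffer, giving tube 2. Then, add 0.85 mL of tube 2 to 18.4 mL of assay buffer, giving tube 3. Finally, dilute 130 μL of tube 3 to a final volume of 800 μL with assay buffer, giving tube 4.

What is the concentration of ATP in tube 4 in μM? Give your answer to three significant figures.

3.26 μM

Step 1: 0.72 mL + 2450 μL = 3.17 mL total → factor 3.17/0.72 = 4.4028
Step 2: 1 mL + 2000 μL = 3 mL total → factor 3/1 = 3
Step 3: 0.85 mL + 18.4 mL = 19.25 mL total → factor 19.25/0.85 = 22.647
Step 4: 130 μL brought to 800 μL → factor 800/130 = 6.1538
Overall dilution factor = 4.4028 × 3 × 22.647 × 6.1538 = 1840.8
Final = 6.00 mM / 1840.8 = 0.003259 mM = 3.26 μM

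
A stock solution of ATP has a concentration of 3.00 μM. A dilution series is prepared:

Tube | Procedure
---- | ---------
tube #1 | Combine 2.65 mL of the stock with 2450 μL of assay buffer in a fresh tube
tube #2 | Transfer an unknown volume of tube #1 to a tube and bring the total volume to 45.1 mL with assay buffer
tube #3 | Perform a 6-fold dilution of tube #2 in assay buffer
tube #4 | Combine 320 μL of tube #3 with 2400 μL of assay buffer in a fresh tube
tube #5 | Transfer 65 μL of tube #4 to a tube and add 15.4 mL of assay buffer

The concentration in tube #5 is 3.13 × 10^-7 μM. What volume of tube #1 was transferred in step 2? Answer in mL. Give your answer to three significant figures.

0.110 mL

Step 1: 2.65 mL + 2450 μL = 5.1 mL total → factor 5.1/2.65 = 1.9245
Step 2: v brought to 45.1 mL → factor = 45.1 mL/v
Step 3: 6-fold → factor 6
Step 4: 320 μL + 2400 μL = 2720 μL total → factor 2720/320 = 8.5
Step 5: 65 μL + 15.4 mL = 15465 μL total → factor 15465/65 = 237.92
Product of known-step factors = 23352
Overall factor = 3.00 μM / (3.13 × 10^-7 μM) = 9.5847 × 10^6
Step-2 factor = 9.5847 × 10^6 / 23352 = 410.44
v = 45.1 mL / 410.44 = 0.110 mL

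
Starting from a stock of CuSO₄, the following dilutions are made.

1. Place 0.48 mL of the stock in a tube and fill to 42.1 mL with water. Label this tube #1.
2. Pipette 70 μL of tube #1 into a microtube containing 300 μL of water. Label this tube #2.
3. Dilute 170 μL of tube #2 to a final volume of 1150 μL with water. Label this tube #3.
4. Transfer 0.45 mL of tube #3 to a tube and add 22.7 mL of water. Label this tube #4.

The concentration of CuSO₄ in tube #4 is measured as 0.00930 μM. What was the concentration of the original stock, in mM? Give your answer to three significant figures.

Step 1: 0.48 mL brought to 42.1 mL → factor 42.1/0.48 = 87.708
Step 2: 70 μL + 300 μL = 370 μL total → factor 370/70 = 5.2857
Step 3: 170 μL brought to 1150 μL → factor 1150/170 = 6.7647
Step 4: 0.45 mL + 22.7 mL = 23.15 mL total → factor 23.15/0.45 = 51.444
Overall dilution factor = 87.708 × 5.2857 × 6.7647 × 51.444 = 1.6134 × 10^5
Stock = 0.00930 μM × 1.6134 × 10^5 = 1500 μM = 1.50 mM

1.50 mM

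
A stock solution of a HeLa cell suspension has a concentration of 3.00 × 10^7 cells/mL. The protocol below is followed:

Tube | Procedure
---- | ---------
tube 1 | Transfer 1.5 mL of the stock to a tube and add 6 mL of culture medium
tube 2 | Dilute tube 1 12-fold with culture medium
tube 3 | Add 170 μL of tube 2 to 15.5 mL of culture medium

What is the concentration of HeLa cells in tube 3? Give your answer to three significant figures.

5.42 × 10^3 cells/mL

Step 1: 1.5 mL + 6 mL = 7.5 mL total → factor 7.5/1.5 = 5
Step 2: 12-fold → factor 12
Step 3: 170 μL + 15.5 mL = 15670 μL total → factor 15670/170 = 92.176
Overall dilution factor = 5 × 12 × 92.176 = 5530.6
Final = 3.00 × 10^7 cells/mL / 5530.6 = 5.42 × 10^3 cells/mL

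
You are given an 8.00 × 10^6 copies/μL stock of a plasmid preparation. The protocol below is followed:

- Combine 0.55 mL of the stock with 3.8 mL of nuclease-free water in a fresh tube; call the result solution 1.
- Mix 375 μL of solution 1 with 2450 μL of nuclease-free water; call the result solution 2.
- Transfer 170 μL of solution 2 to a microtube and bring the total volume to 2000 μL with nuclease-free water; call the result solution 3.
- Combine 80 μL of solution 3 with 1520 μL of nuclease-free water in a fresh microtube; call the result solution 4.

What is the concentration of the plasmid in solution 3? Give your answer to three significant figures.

1.14 × 10^4 copies/μL

Step 1: 0.55 mL + 3.8 mL = 4.35 mL total → factor 4.35/0.55 = 7.9091
Step 2: 375 μL + 2450 μL = 2825 μL total → factor 2825/375 = 7.5333
Step 3: 170 μL brought to 2000 μL → factor 2000/170 = 11.765
Dilution factor through solution 3 = 7.9091 × 7.5333 × 11.765 = 700.96
[solution 3] = 8.00 × 10^6 copies/μL / 700.96 = 1.14 × 10^4 copies/μL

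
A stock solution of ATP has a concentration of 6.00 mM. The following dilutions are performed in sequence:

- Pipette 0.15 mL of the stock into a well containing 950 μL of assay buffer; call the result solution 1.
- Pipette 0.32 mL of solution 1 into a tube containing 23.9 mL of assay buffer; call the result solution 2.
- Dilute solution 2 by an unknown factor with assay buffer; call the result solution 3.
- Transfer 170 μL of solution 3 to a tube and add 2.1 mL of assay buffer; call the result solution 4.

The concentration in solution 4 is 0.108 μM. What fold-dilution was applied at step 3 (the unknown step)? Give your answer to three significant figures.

7.50-fold

Step 1: 0.15 mL + 950 μL = 1.1 mL total → factor 1.1/0.15 = 7.3333
Step 2: 0.32 mL + 23.9 mL = 24.22 mL total → factor 24.22/0.32 = 75.688
Step 3: unknown factor x
Step 4: 170 μL + 2.1 mL = 2270 μL total → factor 2270/170 = 13.353
Product of known-step factors = 7411.4
Overall factor = 6.00 mM / (0.108 μM) = 55556
x = 55556 / 7411.4 = 7.50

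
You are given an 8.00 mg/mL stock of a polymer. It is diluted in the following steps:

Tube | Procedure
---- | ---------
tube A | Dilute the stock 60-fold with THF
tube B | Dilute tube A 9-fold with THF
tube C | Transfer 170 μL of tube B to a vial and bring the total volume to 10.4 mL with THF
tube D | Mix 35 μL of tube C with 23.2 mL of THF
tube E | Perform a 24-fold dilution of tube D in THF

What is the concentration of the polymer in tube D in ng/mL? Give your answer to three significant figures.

0.365 ng/mL

Step 1: 60-fold → factor 60
Step 2: 9-fold → factor 9
Step 3: 170 μL brought to 10.4 mL → factor 10400/170 = 61.176
Step 4: 35 μL + 23.2 mL = 23235 μL total → factor 23235/35 = 663.86
Dilution factor through tube D = 60 × 9 × 61.176 × 663.86 = 2.1931 × 10^7
[tube D] = 8.00 mg/mL / 2.1931 × 10^7 = 3.648 × 10^-7 mg/mL = 0.365 ng/mL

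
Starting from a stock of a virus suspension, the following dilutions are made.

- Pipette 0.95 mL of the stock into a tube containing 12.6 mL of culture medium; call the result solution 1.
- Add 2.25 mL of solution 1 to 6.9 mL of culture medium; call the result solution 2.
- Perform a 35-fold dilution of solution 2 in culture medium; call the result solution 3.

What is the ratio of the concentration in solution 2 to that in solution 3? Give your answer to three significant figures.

35.0

Step 1: 0.95 mL + 12.6 mL = 13.55 mL total → factor 13.55/0.95 = 14.263
Step 2: 2.25 mL + 6.9 mL = 9.15 mL total → factor 9.15/2.25 = 4.0667
Step 3: 35-fold → factor 35
Dilution factor to solution 2 = 58.004; to solution 3 = 2030.1
[solution 2]/[solution 3] = (factor to solution 3)/(factor to solution 2) = 2030.1/58.004 = 35.0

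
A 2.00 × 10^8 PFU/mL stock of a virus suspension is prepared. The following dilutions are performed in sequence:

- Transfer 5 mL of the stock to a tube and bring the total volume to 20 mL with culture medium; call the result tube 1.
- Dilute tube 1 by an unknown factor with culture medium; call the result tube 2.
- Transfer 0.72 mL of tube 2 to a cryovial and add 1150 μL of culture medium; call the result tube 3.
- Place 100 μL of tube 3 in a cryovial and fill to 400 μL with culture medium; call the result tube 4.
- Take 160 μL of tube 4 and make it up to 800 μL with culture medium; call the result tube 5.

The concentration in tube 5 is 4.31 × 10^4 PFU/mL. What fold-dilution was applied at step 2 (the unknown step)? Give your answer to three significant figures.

22.3-fold

Step 1: 5 mL brought to 20 mL → factor 20/5 = 4
Step 2: unknown factor x
Step 3: 0.72 mL + 1150 μL = 1.87 mL total → factor 1.87/0.72 = 2.5972
Step 4: 100 μL brought to 400 μL → factor 400/100 = 4
Step 5: 160 μL brought to 800 μL → factor 800/160 = 5
Product of known-step factors = 207.78
Overall factor = 2.00 × 10^8 PFU/mL / (4.31 × 10^4 PFU/mL) = 4640.4
x = 4640.4 / 207.78 = 22.3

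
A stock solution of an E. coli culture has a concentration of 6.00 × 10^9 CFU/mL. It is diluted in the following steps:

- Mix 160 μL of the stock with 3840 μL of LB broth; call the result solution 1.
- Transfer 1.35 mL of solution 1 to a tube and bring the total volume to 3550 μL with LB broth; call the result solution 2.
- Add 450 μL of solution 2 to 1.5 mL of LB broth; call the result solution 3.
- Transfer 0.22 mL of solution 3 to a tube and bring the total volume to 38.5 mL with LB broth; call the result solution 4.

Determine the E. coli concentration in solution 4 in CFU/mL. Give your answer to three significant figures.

Step 1: 160 μL + 3840 μL = 4000 μL total → factor 4000/160 = 25
Step 2: 1.35 mL brought to 3550 μL → factor 3.55/1.35 = 2.6296
Step 3: 450 μL + 1.5 mL = 1950 μL total → factor 1950/450 = 4.3333
Step 4: 0.22 mL brought to 38.5 mL → factor 38.5/0.22 = 175
Overall dilution factor = 25 × 2.6296 × 4.3333 × 175 = 49853
Final = 6.00 × 10^9 CFU/mL / 49853 = 1.20 × 10^5 CFU/mL

1.20 × 10^5 CFU/mL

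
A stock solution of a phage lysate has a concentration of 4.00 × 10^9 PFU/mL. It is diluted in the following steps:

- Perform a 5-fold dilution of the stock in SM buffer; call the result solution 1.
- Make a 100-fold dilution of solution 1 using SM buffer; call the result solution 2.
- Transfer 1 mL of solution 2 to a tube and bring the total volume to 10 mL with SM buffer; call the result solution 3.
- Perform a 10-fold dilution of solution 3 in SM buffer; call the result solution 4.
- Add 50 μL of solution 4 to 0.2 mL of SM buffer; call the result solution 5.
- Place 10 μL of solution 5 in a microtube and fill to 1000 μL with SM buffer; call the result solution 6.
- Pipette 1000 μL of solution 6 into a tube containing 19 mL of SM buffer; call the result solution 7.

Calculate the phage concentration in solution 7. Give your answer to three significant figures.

8.00 PFU/mL

Step 1: 5-fold → factor 5
Step 2: 100-fold → factor 100
Step 3: 1 mL brought to 10 mL → factor 10/1 = 10
Step 4: 10-fold → factor 10
Step 5: 50 μL + 0.2 mL = 250 μL total → factor 250/50 = 5
Step 6: 10 μL brought to 1000 μL → factor 1000/10 = 100
Step 7: 1000 μL + 19 mL = 20000 μL total → factor 20000/1000 = 20
Dilution factor through solution 7 = 5 × 100 × 10 × 10 × 5 × 100 × 20 = 5 × 10^8
[solution 7] = 4.00 × 10^9 PFU/mL / 5 × 10^8 = 8.00 PFU/mL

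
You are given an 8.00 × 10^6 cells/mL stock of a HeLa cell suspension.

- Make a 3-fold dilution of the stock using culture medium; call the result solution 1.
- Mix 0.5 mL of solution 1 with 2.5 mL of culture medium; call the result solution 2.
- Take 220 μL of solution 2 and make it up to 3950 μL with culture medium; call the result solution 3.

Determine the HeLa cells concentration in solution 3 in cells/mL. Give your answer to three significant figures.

Step 1: 3-fold → factor 3
Step 2: 0.5 mL + 2.5 mL = 3 mL total → factor 3/0.5 = 6
Step 3: 220 μL brought to 3950 μL → factor 3950/220 = 17.955
Overall dilution factor = 3 × 6 × 17.955 = 323.18
Final = 8.00 × 10^6 cells/mL / 323.18 = 2.48 × 10^4 cells/mL

2.48 × 10^4 cells/mL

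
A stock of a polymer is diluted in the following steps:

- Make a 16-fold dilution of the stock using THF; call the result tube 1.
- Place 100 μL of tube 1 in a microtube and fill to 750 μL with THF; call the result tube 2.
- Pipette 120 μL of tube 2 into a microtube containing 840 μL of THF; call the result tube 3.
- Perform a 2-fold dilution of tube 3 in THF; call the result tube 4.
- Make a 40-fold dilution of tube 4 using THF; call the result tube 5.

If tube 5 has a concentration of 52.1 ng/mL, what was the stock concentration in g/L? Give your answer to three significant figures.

4.00 g/L

Step 1: 16-fold → factor 16
Step 2: 100 μL brought to 750 μL → factor 750/100 = 7.5
Step 3: 120 μL + 840 μL = 960 μL total → factor 960/120 = 8
Step 4: 2-fold → factor 2
Step 5: 40-fold → factor 40
Overall dilution factor = 16 × 7.5 × 8 × 2 × 40 = 76800
Stock = 52.1 ng/mL × 76800 = 4.001 × 10^6 ng/mL = 4.00 g/L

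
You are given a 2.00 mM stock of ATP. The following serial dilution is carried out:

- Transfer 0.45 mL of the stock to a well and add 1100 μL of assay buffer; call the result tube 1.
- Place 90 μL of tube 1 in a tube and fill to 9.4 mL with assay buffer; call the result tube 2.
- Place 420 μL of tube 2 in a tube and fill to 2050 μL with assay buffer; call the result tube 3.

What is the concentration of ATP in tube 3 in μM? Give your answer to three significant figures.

1.14 μM

Step 1: 0.45 mL + 1100 μL = 1.55 mL total → factor 1.55/0.45 = 3.4444
Step 2: 90 μL brought to 9.4 mL → factor 9400/90 = 104.44
Step 3: 420 μL brought to 2050 μL → factor 2050/420 = 4.881
Overall dilution factor = 3.4444 × 104.44 × 4.881 = 1755.9
Final = 2.00 mM / 1755.9 = 0.001139 mM = 1.14 μM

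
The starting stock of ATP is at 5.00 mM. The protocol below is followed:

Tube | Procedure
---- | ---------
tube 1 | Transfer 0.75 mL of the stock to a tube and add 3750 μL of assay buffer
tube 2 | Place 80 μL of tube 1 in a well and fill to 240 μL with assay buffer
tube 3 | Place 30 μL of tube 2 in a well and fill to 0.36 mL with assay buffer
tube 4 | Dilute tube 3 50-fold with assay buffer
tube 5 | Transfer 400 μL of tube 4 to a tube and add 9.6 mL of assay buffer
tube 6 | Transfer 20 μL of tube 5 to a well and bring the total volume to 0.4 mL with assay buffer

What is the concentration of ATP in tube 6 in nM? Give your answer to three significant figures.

0.926 nM

Step 1: 0.75 mL + 3750 μL = 4.5 mL total → factor 4.5/0.75 = 6
Step 2: 80 μL brought to 240 μL → factor 240/80 = 3
Step 3: 30 μL brought to 0.36 mL → factor 360/30 = 12
Step 4: 50-fold → factor 50
Step 5: 400 μL + 9.6 mL = 10000 μL total → factor 10000/400 = 25
Step 6: 20 μL brought to 0.4 mL → factor 400/20 = 20
Overall dilution factor = 6 × 3 × 12 × 50 × 25 × 20 = 5.4 × 10^6
Final = 5.00 mM / 5.4 × 10^6 = 9.259 × 10^-7 mM = 0.926 nM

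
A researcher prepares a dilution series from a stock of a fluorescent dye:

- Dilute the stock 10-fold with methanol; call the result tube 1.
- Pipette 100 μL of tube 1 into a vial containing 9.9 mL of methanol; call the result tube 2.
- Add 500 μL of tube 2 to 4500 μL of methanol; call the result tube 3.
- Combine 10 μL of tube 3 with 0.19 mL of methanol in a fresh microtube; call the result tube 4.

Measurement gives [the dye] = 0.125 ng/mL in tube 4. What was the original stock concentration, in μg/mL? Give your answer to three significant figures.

25.0 μg/mL

Step 1: 10-fold → factor 10
Step 2: 100 μL + 9.9 mL = 10000 μL total → factor 10000/100 = 100
Step 3: 500 μL + 4500 μL = 5000 μL total → factor 5000/500 = 10
Step 4: 10 μL + 0.19 mL = 200 μL total → factor 200/10 = 20
Overall dilution factor = 10 × 100 × 10 × 20 = 2 × 10^5
Stock = 0.125 ng/mL × 2 × 10^5 = 2.500 × 10^4 ng/mL = 25.0 μg/mL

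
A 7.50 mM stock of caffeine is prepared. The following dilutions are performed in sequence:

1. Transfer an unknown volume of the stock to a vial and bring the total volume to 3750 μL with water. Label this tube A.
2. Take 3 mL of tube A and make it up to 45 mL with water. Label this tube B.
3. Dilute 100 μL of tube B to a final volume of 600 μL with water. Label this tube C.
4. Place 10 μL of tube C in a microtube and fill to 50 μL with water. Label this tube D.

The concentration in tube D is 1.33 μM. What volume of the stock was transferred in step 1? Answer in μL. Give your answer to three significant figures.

Step 1: v brought to 3750 μL → factor = 3750 μL/v
Step 2: 3 mL brought to 45 mL → factor 45/3 = 15
Step 3: 100 μL brought to 600 μL → factor 600/100 = 6
Step 4: 10 μL brought to 50 μL → factor 50/10 = 5
Product of known-step factors = 450
Overall factor = 7.50 mM / (1.33 μM) = 5639.1
Step-1 factor = 5639.1 / 450 = 12.531
v = 3750 μL / 12.531 = 299 μL

299 μL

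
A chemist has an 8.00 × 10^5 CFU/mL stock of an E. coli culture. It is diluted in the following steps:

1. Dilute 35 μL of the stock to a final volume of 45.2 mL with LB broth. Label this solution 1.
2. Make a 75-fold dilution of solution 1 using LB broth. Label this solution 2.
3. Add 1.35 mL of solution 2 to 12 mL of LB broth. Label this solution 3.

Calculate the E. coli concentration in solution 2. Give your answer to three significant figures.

Step 1: 35 μL brought to 45.2 mL → factor 45200/35 = 1291.4
Step 2: 75-fold → factor 75
Dilution factor through solution 2 = 1291.4 × 75 = 96857
[solution 2] = 8.00 × 10^5 CFU/mL / 96857 = 8.26 CFU/mL

8.26 CFU/mL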